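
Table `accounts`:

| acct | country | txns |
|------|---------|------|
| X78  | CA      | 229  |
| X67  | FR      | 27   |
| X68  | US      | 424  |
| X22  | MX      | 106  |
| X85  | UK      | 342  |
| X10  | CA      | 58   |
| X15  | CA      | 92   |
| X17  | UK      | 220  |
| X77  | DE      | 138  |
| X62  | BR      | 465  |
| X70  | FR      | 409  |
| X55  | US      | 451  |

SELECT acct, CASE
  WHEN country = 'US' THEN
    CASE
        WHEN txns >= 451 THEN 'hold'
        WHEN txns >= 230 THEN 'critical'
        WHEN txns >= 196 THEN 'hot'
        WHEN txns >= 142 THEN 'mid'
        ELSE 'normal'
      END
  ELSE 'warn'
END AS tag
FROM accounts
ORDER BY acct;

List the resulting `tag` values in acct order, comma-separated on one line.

acct=X10: country='CA' → outer ELSE → warn
acct=X15: country='CA' → outer ELSE → warn
acct=X17: country='UK' → outer ELSE → warn
acct=X22: country='MX' → outer ELSE → warn
acct=X55: country='US' → inner[txns >= 451] → hold
acct=X62: country='BR' → outer ELSE → warn
acct=X67: country='FR' → outer ELSE → warn
acct=X68: country='US' → inner[txns >= 230] → critical
acct=X70: country='FR' → outer ELSE → warn
acct=X77: country='DE' → outer ELSE → warn
acct=X78: country='CA' → outer ELSE → warn
acct=X85: country='UK' → outer ELSE → warn

warn, warn, warn, warn, hold, warn, warn, critical, warn, warn, warn, warn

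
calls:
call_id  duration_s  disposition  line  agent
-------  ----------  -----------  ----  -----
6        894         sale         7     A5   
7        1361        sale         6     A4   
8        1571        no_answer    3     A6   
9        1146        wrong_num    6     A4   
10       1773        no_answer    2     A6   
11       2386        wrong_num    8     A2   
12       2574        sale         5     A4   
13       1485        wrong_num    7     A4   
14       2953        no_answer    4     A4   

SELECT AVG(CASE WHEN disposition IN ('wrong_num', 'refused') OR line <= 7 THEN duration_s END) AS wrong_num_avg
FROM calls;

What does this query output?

1793.6666666667

call_id=6: ✓ → 894
call_id=7: ✓ → 1361
call_id=8: ✓ → 1571
call_id=9: ✓ → 1146
call_id=10: ✓ → 1773
call_id=11: ✓ → 2386
call_id=12: ✓ → 2574
call_id=13: ✓ → 1485
call_id=14: ✓ → 2953
wrong_num_avg = (894 + 1361 + 1571 + 1146 + 1773 + 2386 + 2574 + 1485 + 2953) / 9 = 1793.6666666667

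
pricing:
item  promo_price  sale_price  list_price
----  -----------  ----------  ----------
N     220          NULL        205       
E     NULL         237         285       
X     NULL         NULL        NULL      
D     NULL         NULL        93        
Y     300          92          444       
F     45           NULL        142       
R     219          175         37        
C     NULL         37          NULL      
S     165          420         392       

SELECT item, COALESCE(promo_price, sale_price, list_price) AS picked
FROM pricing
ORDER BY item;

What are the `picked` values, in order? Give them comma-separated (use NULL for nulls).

37, 93, 237, 45, 220, 219, 165, NULL, 300

item=C: promo_price=NULL, sale_price=37 → 37
item=D: promo_price=NULL, sale_price=NULL, list_price=93 → 93
item=E: promo_price=NULL, sale_price=237 → 237
item=F: promo_price=45 → 45
item=N: promo_price=220 → 220
item=R: promo_price=219 → 219
item=S: promo_price=165 → 165
item=X: promo_price=NULL, sale_price=NULL, list_price=NULL (all NULL) → NULL
item=Y: promo_price=300 → 300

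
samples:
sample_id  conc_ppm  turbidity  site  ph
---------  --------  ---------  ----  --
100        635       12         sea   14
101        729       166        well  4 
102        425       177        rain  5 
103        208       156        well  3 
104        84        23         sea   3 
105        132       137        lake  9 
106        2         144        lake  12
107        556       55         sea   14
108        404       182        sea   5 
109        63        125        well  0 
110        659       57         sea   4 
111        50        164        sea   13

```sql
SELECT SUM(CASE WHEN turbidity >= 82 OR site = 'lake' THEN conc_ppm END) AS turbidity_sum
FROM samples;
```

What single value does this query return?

sample_id=100: ✗
sample_id=101: ✓ → 729
sample_id=102: ✓ → 425
sample_id=103: ✓ → 208
sample_id=104: ✗
sample_id=105: ✓ → 132
sample_id=106: ✓ → 2
sample_id=107: ✗
sample_id=108: ✓ → 404
sample_id=109: ✓ → 63
sample_id=110: ✗
sample_id=111: ✓ → 50
turbidity_sum = 729 + 425 + 208 + 132 + 2 + 404 + 63 + 50 = 2013

2013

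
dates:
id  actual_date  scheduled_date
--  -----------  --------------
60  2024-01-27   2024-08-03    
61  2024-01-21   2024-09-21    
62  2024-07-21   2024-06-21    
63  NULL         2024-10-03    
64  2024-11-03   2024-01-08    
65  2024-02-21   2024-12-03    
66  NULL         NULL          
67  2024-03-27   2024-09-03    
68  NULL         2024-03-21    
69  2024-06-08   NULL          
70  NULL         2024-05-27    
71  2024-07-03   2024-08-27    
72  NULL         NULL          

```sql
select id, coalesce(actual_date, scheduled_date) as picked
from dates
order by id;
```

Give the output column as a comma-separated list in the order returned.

2024-01-27, 2024-01-21, 2024-07-21, 2024-10-03, 2024-11-03, 2024-02-21, NULL, 2024-03-27, 2024-03-21, 2024-06-08, 2024-05-27, 2024-07-03, NULL

id=60: actual_date=2024-01-27 → 2024-01-27
id=61: actual_date=2024-01-21 → 2024-01-21
id=62: actual_date=2024-07-21 → 2024-07-21
id=63: actual_date=NULL, scheduled_date=2024-10-03 → 2024-10-03
id=64: actual_date=2024-11-03 → 2024-11-03
id=65: actual_date=2024-02-21 → 2024-02-21
id=66: actual_date=NULL, scheduled_date=NULL (all NULL) → NULL
id=67: actual_date=2024-03-27 → 2024-03-27
id=68: actual_date=NULL, scheduled_date=2024-03-21 → 2024-03-21
id=69: actual_date=2024-06-08 → 2024-06-08
id=70: actual_date=NULL, scheduled_date=2024-05-27 → 2024-05-27
id=71: actual_date=2024-07-03 → 2024-07-03
id=72: actual_date=NULL, scheduled_date=NULL (all NULL) → NULL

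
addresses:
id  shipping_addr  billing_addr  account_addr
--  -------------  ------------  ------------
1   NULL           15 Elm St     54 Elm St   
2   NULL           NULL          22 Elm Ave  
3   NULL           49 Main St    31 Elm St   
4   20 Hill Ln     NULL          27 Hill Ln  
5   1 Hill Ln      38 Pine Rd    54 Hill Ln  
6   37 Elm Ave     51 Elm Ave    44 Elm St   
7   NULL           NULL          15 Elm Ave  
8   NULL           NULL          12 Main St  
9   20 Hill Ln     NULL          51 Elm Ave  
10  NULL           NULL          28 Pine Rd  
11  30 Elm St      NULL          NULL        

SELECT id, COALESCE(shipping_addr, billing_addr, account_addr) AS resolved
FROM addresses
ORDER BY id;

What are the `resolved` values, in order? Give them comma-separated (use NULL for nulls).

15 Elm St, 22 Elm Ave, 49 Main St, 20 Hill Ln, 1 Hill Ln, 37 Elm Ave, 15 Elm Ave, 12 Main St, 20 Hill Ln, 28 Pine Rd, 30 Elm St

id=1: shipping_addr=NULL, billing_addr=15 Elm St → 15 Elm St
id=2: shipping_addr=NULL, billing_addr=NULL, account_addr=22 Elm Ave → 22 Elm Ave
id=3: shipping_addr=NULL, billing_addr=49 Main St → 49 Main St
id=4: shipping_addr=20 Hill Ln → 20 Hill Ln
id=5: shipping_addr=1 Hill Ln → 1 Hill Ln
id=6: shipping_addr=37 Elm Ave → 37 Elm Ave
id=7: shipping_addr=NULL, billing_addr=NULL, account_addr=15 Elm Ave → 15 Elm Ave
id=8: shipping_addr=NULL, billing_addr=NULL, account_addr=12 Main St → 12 Main St
id=9: shipping_addr=20 Hill Ln → 20 Hill Ln
id=10: shipping_addr=NULL, billing_addr=NULL, account_addr=28 Pine Rd → 28 Pine Rd
id=11: shipping_addr=30 Elm St → 30 Elm St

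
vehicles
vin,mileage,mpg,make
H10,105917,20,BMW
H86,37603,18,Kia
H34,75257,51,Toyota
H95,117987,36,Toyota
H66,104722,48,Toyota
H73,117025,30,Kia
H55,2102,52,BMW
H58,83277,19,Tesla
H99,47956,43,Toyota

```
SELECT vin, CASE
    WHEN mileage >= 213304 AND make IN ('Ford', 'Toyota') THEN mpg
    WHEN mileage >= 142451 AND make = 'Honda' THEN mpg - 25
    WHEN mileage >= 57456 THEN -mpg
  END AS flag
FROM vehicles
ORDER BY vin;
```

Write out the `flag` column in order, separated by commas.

vin=H10: mileage >= 57456 → -20
vin=H34: mileage >= 57456 → -51
vin=H55: (no match → NULL) → NULL
vin=H58: mileage >= 57456 → -19
vin=H66: mileage >= 57456 → -48
vin=H73: mileage >= 57456 → -30
vin=H86: (no match → NULL) → NULL
vin=H95: mileage >= 57456 → -36
vin=H99: (no match → NULL) → NULL

-20, -51, NULL, -19, -48, -30, NULL, -36, NULL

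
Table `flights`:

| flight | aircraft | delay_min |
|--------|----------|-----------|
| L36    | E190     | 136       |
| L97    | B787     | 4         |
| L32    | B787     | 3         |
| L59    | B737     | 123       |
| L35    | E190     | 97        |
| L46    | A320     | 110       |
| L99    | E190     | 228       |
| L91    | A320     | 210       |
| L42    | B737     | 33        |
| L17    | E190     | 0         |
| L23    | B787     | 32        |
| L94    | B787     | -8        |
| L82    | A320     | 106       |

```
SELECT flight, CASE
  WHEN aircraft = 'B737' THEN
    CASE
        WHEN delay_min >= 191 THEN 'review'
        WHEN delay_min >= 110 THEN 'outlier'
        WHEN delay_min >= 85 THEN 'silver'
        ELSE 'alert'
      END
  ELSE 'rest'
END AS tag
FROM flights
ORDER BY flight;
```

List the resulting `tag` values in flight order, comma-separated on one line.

rest, rest, rest, rest, rest, alert, rest, outlier, rest, rest, rest, rest, rest

flight=L17: aircraft='E190' → outer ELSE → rest
flight=L23: aircraft='B787' → outer ELSE → rest
flight=L32: aircraft='B787' → outer ELSE → rest
flight=L35: aircraft='E190' → outer ELSE → rest
flight=L36: aircraft='E190' → outer ELSE → rest
flight=L42: aircraft='B737' → inner[ELSE] → alert
flight=L46: aircraft='A320' → outer ELSE → rest
flight=L59: aircraft='B737' → inner[delay_min >= 110] → outlier
flight=L82: aircraft='A320' → outer ELSE → rest
flight=L91: aircraft='A320' → outer ELSE → rest
flight=L94: aircraft='B787' → outer ELSE → rest
flight=L97: aircraft='B787' → outer ELSE → rest
flight=L99: aircraft='E190' → outer ELSE → rest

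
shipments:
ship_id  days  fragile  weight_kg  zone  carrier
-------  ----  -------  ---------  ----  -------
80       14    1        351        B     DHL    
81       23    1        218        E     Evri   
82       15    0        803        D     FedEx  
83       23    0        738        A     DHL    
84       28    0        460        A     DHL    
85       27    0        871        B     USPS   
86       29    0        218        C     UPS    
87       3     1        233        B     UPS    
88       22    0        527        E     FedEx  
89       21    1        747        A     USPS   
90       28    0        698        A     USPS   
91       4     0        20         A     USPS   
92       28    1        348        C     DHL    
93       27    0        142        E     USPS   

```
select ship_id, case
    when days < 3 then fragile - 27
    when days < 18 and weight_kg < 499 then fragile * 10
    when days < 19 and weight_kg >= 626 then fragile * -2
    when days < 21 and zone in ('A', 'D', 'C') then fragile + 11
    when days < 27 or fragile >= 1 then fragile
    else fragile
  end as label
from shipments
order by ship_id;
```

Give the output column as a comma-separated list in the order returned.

ship_id=80: days < 18 and weight_kg < 499 → 10
ship_id=81: days < 27 or fragile >= 1 → 1
ship_id=82: days < 19 and weight_kg >= 626 → 0
ship_id=83: days < 27 or fragile >= 1 → 0
ship_id=84: ELSE → 0
ship_id=85: ELSE → 0
ship_id=86: ELSE → 0
ship_id=87: days < 18 and weight_kg < 499 → 10
ship_id=88: days < 27 or fragile >= 1 → 0
ship_id=89: days < 27 or fragile >= 1 → 1
ship_id=90: ELSE → 0
ship_id=91: days < 18 and weight_kg < 499 → 0
ship_id=92: days < 27 or fragile >= 1 → 1
ship_id=93: ELSE → 0

10, 1, 0, 0, 0, 0, 0, 10, 0, 1, 0, 0, 1, 0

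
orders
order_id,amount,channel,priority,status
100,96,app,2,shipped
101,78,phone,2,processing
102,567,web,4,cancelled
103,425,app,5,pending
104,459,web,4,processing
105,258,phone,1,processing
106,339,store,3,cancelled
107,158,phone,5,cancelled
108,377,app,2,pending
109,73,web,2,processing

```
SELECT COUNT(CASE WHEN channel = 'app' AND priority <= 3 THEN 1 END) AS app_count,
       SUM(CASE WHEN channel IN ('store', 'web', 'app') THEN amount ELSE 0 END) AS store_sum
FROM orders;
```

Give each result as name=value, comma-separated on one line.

[app_count: channel = 'app' AND priority <= 3]
order_id=100: ✓ → 1
order_id=101: ✗
order_id=102: ✗
order_id=103: ✗
order_id=104: ✗
order_id=105: ✗
order_id=106: ✗
order_id=107: ✗
order_id=108: ✓ → 1
order_id=109: ✗
app_count = COUNT(1, 1) = 2
—
[store_sum: channel IN ('store', 'web', 'app')]
order_id=100: ✓ → 96
order_id=101: ✗
order_id=102: ✓ → 567
order_id=103: ✓ → 425
order_id=104: ✓ → 459
order_id=105: ✗
order_id=106: ✓ → 339
order_id=107: ✗
order_id=108: ✓ → 377
order_id=109: ✓ → 73
store_sum = 96 + 567 + 425 + 459 + 339 + 377 + 73 = 2336

app_count=2, store_sum=2336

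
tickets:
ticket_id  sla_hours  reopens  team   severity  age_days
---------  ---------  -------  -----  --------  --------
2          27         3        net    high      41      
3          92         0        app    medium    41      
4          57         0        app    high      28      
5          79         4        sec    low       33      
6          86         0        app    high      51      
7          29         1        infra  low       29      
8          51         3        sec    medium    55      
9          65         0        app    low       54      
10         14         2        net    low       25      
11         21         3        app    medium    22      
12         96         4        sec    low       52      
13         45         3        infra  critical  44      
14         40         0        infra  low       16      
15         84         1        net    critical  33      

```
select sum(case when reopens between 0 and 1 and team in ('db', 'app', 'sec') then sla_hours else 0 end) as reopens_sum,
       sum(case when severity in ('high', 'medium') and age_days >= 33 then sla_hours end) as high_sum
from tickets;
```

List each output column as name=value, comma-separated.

reopens_sum=300, high_sum=256

[reopens_sum: reopens between 0 and 1 and team in ('db', 'app', 'sec')]
ticket_id=2: ✗
ticket_id=3: ✓ → 92
ticket_id=4: ✓ → 57
ticket_id=5: ✗
ticket_id=6: ✓ → 86
ticket_id=7: ✗
ticket_id=8: ✗
ticket_id=9: ✓ → 65
ticket_id=10: ✗
ticket_id=11: ✗
ticket_id=12: ✗
ticket_id=13: ✗
ticket_id=14: ✗
ticket_id=15: ✗
reopens_sum = 92 + 57 + 86 + 65 = 300
—
[high_sum: severity in ('high', 'medium') and age_days >= 33]
ticket_id=2: ✓ → 27
ticket_id=3: ✓ → 92
ticket_id=4: ✗
ticket_id=5: ✗
ticket_id=6: ✓ → 86
ticket_id=7: ✗
ticket_id=8: ✓ → 51
ticket_id=9: ✗
ticket_id=10: ✗
ticket_id=11: ✗
ticket_id=12: ✗
ticket_id=13: ✗
ticket_id=14: ✗
ticket_id=15: ✗
high_sum = 27 + 92 + 86 + 51 = 256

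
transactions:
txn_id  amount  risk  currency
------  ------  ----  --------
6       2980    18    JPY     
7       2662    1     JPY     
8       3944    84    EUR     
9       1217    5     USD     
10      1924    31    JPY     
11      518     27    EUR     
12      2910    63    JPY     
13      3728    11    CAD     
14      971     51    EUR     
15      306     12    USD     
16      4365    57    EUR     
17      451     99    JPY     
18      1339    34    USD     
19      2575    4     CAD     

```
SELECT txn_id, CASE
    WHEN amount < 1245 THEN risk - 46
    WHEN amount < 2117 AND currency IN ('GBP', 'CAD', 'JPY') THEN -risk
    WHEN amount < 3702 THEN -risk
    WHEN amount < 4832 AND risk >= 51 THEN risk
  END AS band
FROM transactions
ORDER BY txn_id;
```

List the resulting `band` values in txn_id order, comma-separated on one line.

txn_id=6: amount < 3702 → -18
txn_id=7: amount < 3702 → -1
txn_id=8: amount < 4832 AND risk >= 51 → 84
txn_id=9: amount < 1245 → -41
txn_id=10: amount < 2117 AND currency IN ('GBP', 'CAD', 'JPY') → -31
txn_id=11: amount < 1245 → -19
txn_id=12: amount < 3702 → -63
txn_id=13: (no match → NULL) → NULL
txn_id=14: amount < 1245 → 5
txn_id=15: amount < 1245 → -34
txn_id=16: amount < 4832 AND risk >= 51 → 57
txn_id=17: amount < 1245 → 53
txn_id=18: amount < 3702 → -34
txn_id=19: amount < 3702 → -4

-18, -1, 84, -41, -31, -19, -63, NULL, 5, -34, 57, 53, -34, -4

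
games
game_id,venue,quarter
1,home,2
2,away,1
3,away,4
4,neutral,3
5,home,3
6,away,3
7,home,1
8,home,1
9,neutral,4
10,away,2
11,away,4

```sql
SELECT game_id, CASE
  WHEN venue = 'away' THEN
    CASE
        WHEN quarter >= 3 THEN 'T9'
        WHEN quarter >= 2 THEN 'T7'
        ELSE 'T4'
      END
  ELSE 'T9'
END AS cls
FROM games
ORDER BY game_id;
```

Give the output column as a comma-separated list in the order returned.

T9, T4, T9, T9, T9, T9, T9, T9, T9, T7, T9

game_id=1: venue='home' → outer ELSE → T9
game_id=2: venue='away' → inner[ELSE] → T4
game_id=3: venue='away' → inner[quarter >= 3] → T9
game_id=4: venue='neutral' → outer ELSE → T9
game_id=5: venue='home' → outer ELSE → T9
game_id=6: venue='away' → inner[quarter >= 3] → T9
game_id=7: venue='home' → outer ELSE → T9
game_id=8: venue='home' → outer ELSE → T9
game_id=9: venue='neutral' → outer ELSE → T9
game_id=10: venue='away' → inner[quarter >= 2] → T7
game_id=11: venue='away' → inner[quarter >= 3] → T9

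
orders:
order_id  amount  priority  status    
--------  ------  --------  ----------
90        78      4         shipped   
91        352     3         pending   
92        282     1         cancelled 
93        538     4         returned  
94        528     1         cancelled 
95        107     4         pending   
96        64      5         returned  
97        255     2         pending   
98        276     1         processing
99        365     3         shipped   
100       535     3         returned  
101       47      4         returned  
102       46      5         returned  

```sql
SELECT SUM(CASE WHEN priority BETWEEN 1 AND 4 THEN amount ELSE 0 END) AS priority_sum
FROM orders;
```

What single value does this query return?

3363

order_id=90: ✓ → 78
order_id=91: ✓ → 352
order_id=92: ✓ → 282
order_id=93: ✓ → 538
order_id=94: ✓ → 528
order_id=95: ✓ → 107
order_id=96: ✗
order_id=97: ✓ → 255
order_id=98: ✓ → 276
order_id=99: ✓ → 365
order_id=100: ✓ → 535
order_id=101: ✓ → 47
order_id=102: ✗
priority_sum = 78 + 352 + 282 + 538 + 528 + 107 + 255 + 276 + 365 + 535 + 47 = 3363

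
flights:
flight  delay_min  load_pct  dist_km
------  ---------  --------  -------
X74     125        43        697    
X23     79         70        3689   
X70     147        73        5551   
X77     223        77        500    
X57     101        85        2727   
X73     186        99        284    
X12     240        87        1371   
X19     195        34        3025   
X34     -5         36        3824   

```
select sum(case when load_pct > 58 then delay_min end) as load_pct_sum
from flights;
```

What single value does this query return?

976

flight=X74: ✗
flight=X23: ✓ → 79
flight=X70: ✓ → 147
flight=X77: ✓ → 223
flight=X57: ✓ → 101
flight=X73: ✓ → 186
flight=X12: ✓ → 240
flight=X19: ✗
flight=X34: ✗
load_pct_sum = 79 + 147 + 223 + 101 + 186 + 240 = 976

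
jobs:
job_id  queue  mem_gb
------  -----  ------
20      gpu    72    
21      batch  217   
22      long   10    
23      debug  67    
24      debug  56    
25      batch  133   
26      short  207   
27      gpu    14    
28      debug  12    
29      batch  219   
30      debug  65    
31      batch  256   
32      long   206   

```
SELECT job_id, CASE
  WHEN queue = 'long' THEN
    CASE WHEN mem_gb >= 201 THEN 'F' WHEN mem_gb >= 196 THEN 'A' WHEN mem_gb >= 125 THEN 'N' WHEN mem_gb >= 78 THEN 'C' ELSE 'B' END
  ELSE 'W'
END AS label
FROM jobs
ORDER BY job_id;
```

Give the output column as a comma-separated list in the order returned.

job_id=20: queue='gpu' → outer ELSE → W
job_id=21: queue='batch' → outer ELSE → W
job_id=22: queue='long' → inner[ELSE] → B
job_id=23: queue='debug' → outer ELSE → W
job_id=24: queue='debug' → outer ELSE → W
job_id=25: queue='batch' → outer ELSE → W
job_id=26: queue='short' → outer ELSE → W
job_id=27: queue='gpu' → outer ELSE → W
job_id=28: queue='debug' → outer ELSE → W
job_id=29: queue='batch' → outer ELSE → W
job_id=30: queue='debug' → outer ELSE → W
job_id=31: queue='batch' → outer ELSE → W
job_id=32: queue='long' → inner[mem_gb >= 201] → F

W, W, B, W, W, W, W, W, W, W, W, W, F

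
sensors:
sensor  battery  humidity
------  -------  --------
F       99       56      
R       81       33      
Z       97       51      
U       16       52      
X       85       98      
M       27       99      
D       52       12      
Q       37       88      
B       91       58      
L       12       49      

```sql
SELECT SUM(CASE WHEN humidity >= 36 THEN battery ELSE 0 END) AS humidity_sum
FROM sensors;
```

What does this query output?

464

sensor=F: ✓ → 99
sensor=R: ✗
sensor=Z: ✓ → 97
sensor=U: ✓ → 16
sensor=X: ✓ → 85
sensor=M: ✓ → 27
sensor=D: ✗
sensor=Q: ✓ → 37
sensor=B: ✓ → 91
sensor=L: ✓ → 12
humidity_sum = 99 + 97 + 16 + 85 + 27 + 37 + 91 + 12 = 464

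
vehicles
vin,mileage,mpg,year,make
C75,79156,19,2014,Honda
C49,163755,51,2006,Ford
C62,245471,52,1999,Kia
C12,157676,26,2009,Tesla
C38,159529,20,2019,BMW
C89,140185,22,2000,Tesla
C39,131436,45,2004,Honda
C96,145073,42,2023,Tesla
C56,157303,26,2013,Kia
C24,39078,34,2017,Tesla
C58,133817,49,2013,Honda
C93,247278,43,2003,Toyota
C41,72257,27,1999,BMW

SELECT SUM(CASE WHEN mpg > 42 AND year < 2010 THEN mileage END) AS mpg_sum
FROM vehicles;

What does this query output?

vin=C75: ✗
vin=C49: ✓ → 163755
vin=C62: ✓ → 245471
vin=C12: ✗
vin=C38: ✗
vin=C89: ✗
vin=C39: ✓ → 131436
vin=C96: ✗
vin=C56: ✗
vin=C24: ✗
vin=C58: ✗
vin=C93: ✓ → 247278
vin=C41: ✗
mpg_sum = 163755 + 245471 + 131436 + 247278 = 787940

787940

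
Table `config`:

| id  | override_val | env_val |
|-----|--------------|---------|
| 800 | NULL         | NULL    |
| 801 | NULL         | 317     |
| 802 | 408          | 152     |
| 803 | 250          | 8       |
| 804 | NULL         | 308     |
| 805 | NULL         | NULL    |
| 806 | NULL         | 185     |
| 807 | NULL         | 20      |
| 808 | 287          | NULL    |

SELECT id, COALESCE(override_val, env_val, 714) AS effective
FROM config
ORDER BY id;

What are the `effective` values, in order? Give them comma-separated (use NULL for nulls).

id=800: override_val=NULL, env_val=NULL, → literal 714 → 714
id=801: override_val=NULL, env_val=317 → 317
id=802: override_val=408 → 408
id=803: override_val=250 → 250
id=804: override_val=NULL, env_val=308 → 308
id=805: override_val=NULL, env_val=NULL, → literal 714 → 714
id=806: override_val=NULL, env_val=185 → 185
id=807: override_val=NULL, env_val=20 → 20
id=808: override_val=287 → 287

714, 317, 408, 250, 308, 714, 185, 20, 287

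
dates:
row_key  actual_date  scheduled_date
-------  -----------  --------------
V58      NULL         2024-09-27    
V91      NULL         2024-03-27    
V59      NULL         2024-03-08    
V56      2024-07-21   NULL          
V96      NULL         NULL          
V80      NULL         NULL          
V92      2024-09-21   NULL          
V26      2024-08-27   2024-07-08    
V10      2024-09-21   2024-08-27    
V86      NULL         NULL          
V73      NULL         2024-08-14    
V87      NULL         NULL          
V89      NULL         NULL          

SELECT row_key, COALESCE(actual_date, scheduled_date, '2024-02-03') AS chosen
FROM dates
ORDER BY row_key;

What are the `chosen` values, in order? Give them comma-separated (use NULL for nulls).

row_key=V10: actual_date=2024-09-21 → 2024-09-21
row_key=V26: actual_date=2024-08-27 → 2024-08-27
row_key=V56: actual_date=2024-07-21 → 2024-07-21
row_key=V58: actual_date=NULL, scheduled_date=2024-09-27 → 2024-09-27
row_key=V59: actual_date=NULL, scheduled_date=2024-03-08 → 2024-03-08
row_key=V73: actual_date=NULL, scheduled_date=2024-08-14 → 2024-08-14
row_key=V80: actual_date=NULL, scheduled_date=NULL, → literal 2024-02-03 → 2024-02-03
row_key=V86: actual_date=NULL, scheduled_date=NULL, → literal 2024-02-03 → 2024-02-03
row_key=V87: actual_date=NULL, scheduled_date=NULL, → literal 2024-02-03 → 2024-02-03
row_key=V89: actual_date=NULL, scheduled_date=NULL, → literal 2024-02-03 → 2024-02-03
row_key=V91: actual_date=NULL, scheduled_date=2024-03-27 → 2024-03-27
row_key=V92: actual_date=2024-09-21 → 2024-09-21
row_key=V96: actual_date=NULL, scheduled_date=NULL, → literal 2024-02-03 → 2024-02-03

2024-09-21, 2024-08-27, 2024-07-21, 2024-09-27, 2024-03-08, 2024-08-14, 2024-02-03, 2024-02-03, 2024-02-03, 2024-02-03, 2024-03-27, 2024-09-21, 2024-02-03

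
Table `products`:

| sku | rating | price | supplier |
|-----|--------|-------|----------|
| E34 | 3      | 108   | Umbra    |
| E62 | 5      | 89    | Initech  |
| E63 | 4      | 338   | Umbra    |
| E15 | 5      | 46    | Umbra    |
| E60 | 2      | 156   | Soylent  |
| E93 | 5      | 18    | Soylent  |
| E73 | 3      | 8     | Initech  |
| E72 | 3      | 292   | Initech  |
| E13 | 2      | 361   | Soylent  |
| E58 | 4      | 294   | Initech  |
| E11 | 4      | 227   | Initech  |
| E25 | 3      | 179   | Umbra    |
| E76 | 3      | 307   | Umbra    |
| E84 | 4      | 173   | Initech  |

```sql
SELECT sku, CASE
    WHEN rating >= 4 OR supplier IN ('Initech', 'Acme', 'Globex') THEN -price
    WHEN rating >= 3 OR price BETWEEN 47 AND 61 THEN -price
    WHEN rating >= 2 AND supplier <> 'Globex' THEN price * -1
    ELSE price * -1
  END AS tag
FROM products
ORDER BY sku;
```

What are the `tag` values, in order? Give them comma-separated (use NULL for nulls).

sku=E11: rating >= 4 OR supplier IN ('Initech', 'Acme', 'Globex') → -227
sku=E13: rating >= 2 AND supplier <> 'Globex' → -361
sku=E15: rating >= 4 OR supplier IN ('Initech', 'Acme', 'Globex') → -46
sku=E25: rating >= 3 OR price BETWEEN 47 AND 61 → -179
sku=E34: rating >= 3 OR price BETWEEN 47 AND 61 → -108
sku=E58: rating >= 4 OR supplier IN ('Initech', 'Acme', 'Globex') → -294
sku=E60: rating >= 2 AND supplier <> 'Globex' → -156
sku=E62: rating >= 4 OR supplier IN ('Initech', 'Acme', 'Globex') → -89
sku=E63: rating >= 4 OR supplier IN ('Initech', 'Acme', 'Globex') → -338
sku=E72: rating >= 4 OR supplier IN ('Initech', 'Acme', 'Globex') → -292
sku=E73: rating >= 4 OR supplier IN ('Initech', 'Acme', 'Globex') → -8
sku=E76: rating >= 3 OR price BETWEEN 47 AND 61 → -307
sku=E84: rating >= 4 OR supplier IN ('Initech', 'Acme', 'Globex') → -173
sku=E93: rating >= 4 OR supplier IN ('Initech', 'Acme', 'Globex') → -18

-227, -361, -46, -179, -108, -294, -156, -89, -338, -292, -8, -307, -173, -18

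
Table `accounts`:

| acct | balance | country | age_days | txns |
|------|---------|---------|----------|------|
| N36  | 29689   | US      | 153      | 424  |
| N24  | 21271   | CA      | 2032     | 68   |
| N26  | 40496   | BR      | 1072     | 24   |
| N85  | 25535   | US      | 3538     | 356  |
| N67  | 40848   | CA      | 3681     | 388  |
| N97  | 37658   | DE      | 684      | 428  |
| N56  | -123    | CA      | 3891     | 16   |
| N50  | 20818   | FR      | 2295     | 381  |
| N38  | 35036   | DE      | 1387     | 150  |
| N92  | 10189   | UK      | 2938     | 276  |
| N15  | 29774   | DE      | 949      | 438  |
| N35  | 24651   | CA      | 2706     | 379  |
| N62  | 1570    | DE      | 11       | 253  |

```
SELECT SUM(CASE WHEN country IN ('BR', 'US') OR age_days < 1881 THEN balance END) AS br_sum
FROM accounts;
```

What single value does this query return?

acct=N36: ✓ → 29689
acct=N24: ✗
acct=N26: ✓ → 40496
acct=N85: ✓ → 25535
acct=N67: ✗
acct=N97: ✓ → 37658
acct=N56: ✗
acct=N50: ✗
acct=N38: ✓ → 35036
acct=N92: ✗
acct=N15: ✓ → 29774
acct=N35: ✗
acct=N62: ✓ → 1570
br_sum = 29689 + 40496 + 25535 + 37658 + 35036 + 29774 + 1570 = 199758

199758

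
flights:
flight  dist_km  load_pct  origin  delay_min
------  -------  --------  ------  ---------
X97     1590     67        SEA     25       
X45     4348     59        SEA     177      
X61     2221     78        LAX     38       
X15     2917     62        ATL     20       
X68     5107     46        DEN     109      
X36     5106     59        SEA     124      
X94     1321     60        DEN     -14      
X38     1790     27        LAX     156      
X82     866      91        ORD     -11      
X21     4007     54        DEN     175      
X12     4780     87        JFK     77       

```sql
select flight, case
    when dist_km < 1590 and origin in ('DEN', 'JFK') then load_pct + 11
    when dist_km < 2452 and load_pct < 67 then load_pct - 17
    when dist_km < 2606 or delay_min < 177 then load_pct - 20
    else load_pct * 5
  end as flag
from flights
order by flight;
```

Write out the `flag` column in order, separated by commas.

67, 42, 34, 39, 10, 295, 58, 26, 71, 71, 47

flight=X12: dist_km < 2606 or delay_min < 177 → 67
flight=X15: dist_km < 2606 or delay_min < 177 → 42
flight=X21: dist_km < 2606 or delay_min < 177 → 34
flight=X36: dist_km < 2606 or delay_min < 177 → 39
flight=X38: dist_km < 2452 and load_pct < 67 → 10
flight=X45: ELSE → 295
flight=X61: dist_km < 2606 or delay_min < 177 → 58
flight=X68: dist_km < 2606 or delay_min < 177 → 26
flight=X82: dist_km < 2606 or delay_min < 177 → 71
flight=X94: dist_km < 1590 and origin in ('DEN', 'JFK') → 71
flight=X97: dist_km < 2606 or delay_min < 177 → 47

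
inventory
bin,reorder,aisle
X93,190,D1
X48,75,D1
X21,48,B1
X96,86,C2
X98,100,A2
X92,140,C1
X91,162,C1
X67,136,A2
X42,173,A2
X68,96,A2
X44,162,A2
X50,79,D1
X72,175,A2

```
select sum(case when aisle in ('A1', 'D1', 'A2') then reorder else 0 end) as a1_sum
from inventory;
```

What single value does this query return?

bin=X93: ✓ → 190
bin=X48: ✓ → 75
bin=X21: ✗
bin=X96: ✗
bin=X98: ✓ → 100
bin=X92: ✗
bin=X91: ✗
bin=X67: ✓ → 136
bin=X42: ✓ → 173
bin=X68: ✓ → 96
bin=X44: ✓ → 162
bin=X50: ✓ → 79
bin=X72: ✓ → 175
a1_sum = 190 + 75 + 100 + 136 + 173 + 96 + 162 + 79 + 175 = 1186

1186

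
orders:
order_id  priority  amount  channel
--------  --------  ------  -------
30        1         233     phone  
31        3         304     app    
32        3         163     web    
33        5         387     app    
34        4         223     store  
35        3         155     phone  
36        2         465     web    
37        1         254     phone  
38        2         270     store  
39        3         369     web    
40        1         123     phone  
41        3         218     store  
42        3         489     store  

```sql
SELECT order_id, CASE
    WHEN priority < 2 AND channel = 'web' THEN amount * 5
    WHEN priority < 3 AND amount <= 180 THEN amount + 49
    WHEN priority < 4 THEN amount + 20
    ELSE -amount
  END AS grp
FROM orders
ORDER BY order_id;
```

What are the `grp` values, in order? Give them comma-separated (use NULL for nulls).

253, 324, 183, -387, -223, 175, 485, 274, 290, 389, 172, 238, 509

order_id=30: priority < 4 → 253
order_id=31: priority < 4 → 324
order_id=32: priority < 4 → 183
order_id=33: ELSE → -387
order_id=34: ELSE → -223
order_id=35: priority < 4 → 175
order_id=36: priority < 4 → 485
order_id=37: priority < 4 → 274
order_id=38: priority < 4 → 290
order_id=39: priority < 4 → 389
order_id=40: priority < 3 AND amount <= 180 → 172
order_id=41: priority < 4 → 238
order_id=42: priority < 4 → 509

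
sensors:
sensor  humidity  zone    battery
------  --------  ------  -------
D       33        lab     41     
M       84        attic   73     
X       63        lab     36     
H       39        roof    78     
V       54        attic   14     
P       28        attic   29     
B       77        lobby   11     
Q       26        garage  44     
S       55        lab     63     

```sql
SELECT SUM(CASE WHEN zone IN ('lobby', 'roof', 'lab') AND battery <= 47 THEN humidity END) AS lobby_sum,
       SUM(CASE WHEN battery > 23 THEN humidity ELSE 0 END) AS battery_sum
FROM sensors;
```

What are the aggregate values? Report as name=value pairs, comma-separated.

lobby_sum=173, battery_sum=328

[lobby_sum: zone IN ('lobby', 'roof', 'lab') AND battery <= 47]
sensor=D: ✓ → 33
sensor=M: ✗
sensor=X: ✓ → 63
sensor=H: ✗
sensor=V: ✗
sensor=P: ✗
sensor=B: ✓ → 77
sensor=Q: ✗
sensor=S: ✗
lobby_sum = 33 + 63 + 77 = 173
—
[battery_sum: battery > 23]
sensor=D: ✓ → 33
sensor=M: ✓ → 84
sensor=X: ✓ → 63
sensor=H: ✓ → 39
sensor=V: ✗
sensor=P: ✓ → 28
sensor=B: ✗
sensor=Q: ✓ → 26
sensor=S: ✓ → 55
battery_sum = 33 + 84 + 63 + 39 + 28 + 26 + 55 = 328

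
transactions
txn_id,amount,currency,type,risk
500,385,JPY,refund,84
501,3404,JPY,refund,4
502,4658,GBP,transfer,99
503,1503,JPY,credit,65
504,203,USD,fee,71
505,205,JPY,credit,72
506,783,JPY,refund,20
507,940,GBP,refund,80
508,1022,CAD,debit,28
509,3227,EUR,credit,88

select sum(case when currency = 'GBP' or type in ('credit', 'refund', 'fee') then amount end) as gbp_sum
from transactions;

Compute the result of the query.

15308

txn_id=500: ✓ → 385
txn_id=501: ✓ → 3404
txn_id=502: ✓ → 4658
txn_id=503: ✓ → 1503
txn_id=504: ✓ → 203
txn_id=505: ✓ → 205
txn_id=506: ✓ → 783
txn_id=507: ✓ → 940
txn_id=508: ✗
txn_id=509: ✓ → 3227
gbp_sum = 385 + 3404 + 4658 + 1503 + 203 + 205 + 783 + 940 + 3227 = 15308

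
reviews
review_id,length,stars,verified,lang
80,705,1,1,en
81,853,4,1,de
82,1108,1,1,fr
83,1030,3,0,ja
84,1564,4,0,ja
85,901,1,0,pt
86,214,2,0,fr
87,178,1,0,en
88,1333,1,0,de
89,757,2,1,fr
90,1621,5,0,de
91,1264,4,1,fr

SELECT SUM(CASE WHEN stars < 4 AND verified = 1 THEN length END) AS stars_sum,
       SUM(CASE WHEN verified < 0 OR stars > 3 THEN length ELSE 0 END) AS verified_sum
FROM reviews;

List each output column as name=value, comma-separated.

stars_sum=2570, verified_sum=5302

[stars_sum: stars < 4 AND verified = 1]
review_id=80: ✓ → 705
review_id=81: ✗
review_id=82: ✓ → 1108
review_id=83: ✗
review_id=84: ✗
review_id=85: ✗
review_id=86: ✗
review_id=87: ✗
review_id=88: ✗
review_id=89: ✓ → 757
review_id=90: ✗
review_id=91: ✗
stars_sum = 705 + 1108 + 757 = 2570
—
[verified_sum: verified < 0 OR stars > 3]
review_id=80: ✗
review_id=81: ✓ → 853
review_id=82: ✗
review_id=83: ✗
review_id=84: ✓ → 1564
review_id=85: ✗
review_id=86: ✗
review_id=87: ✗
review_id=88: ✗
review_id=89: ✗
review_id=90: ✓ → 1621
review_id=91: ✓ → 1264
verified_sum = 853 + 1564 + 1621 + 1264 = 5302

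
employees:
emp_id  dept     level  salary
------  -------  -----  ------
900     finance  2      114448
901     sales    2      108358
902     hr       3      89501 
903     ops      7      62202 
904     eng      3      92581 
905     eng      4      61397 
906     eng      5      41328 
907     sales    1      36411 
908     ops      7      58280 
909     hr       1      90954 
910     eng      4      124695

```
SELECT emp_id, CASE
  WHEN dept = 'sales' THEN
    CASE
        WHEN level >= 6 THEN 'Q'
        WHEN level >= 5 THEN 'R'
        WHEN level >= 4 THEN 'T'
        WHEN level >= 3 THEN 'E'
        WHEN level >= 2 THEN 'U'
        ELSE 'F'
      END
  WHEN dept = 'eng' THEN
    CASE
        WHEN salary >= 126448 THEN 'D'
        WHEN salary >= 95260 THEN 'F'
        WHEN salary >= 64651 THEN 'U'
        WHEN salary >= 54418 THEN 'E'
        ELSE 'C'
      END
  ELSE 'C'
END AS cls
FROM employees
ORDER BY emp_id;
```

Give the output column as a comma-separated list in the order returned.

emp_id=900: dept='finance' → outer ELSE → C
emp_id=901: dept='sales' → inner[level >= 2] → U
emp_id=902: dept='hr' → outer ELSE → C
emp_id=903: dept='ops' → outer ELSE → C
emp_id=904: dept='eng' → inner[salary >= 64651] → U
emp_id=905: dept='eng' → inner[salary >= 54418] → E
emp_id=906: dept='eng' → inner[ELSE] → C
emp_id=907: dept='sales' → inner[ELSE] → F
emp_id=908: dept='ops' → outer ELSE → C
emp_id=909: dept='hr' → outer ELSE → C
emp_id=910: dept='eng' → inner[salary >= 95260] → F

C, U, C, C, U, E, C, F, C, C, F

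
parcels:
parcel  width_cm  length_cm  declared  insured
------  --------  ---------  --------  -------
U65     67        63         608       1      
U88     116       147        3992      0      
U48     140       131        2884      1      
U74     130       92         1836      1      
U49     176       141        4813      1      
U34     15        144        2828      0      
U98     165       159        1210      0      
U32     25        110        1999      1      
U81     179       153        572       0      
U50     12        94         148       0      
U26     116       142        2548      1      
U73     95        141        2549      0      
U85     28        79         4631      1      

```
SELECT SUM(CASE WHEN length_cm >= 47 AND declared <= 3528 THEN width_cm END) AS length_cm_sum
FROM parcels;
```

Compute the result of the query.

944

parcel=U65: ✓ → 67
parcel=U88: ✗
parcel=U48: ✓ → 140
parcel=U74: ✓ → 130
parcel=U49: ✗
parcel=U34: ✓ → 15
parcel=U98: ✓ → 165
parcel=U32: ✓ → 25
parcel=U81: ✓ → 179
parcel=U50: ✓ → 12
parcel=U26: ✓ → 116
parcel=U73: ✓ → 95
parcel=U85: ✗
length_cm_sum = 67 + 140 + 130 + 15 + 165 + 25 + 179 + 12 + 116 + 95 = 944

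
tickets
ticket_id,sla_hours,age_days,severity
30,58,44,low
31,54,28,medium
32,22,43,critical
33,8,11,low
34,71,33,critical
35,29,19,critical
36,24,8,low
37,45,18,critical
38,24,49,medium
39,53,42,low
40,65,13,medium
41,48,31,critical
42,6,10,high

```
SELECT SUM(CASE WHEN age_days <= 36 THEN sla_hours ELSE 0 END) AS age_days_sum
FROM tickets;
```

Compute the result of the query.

ticket_id=30: ✗
ticket_id=31: ✓ → 54
ticket_id=32: ✗
ticket_id=33: ✓ → 8
ticket_id=34: ✓ → 71
ticket_id=35: ✓ → 29
ticket_id=36: ✓ → 24
ticket_id=37: ✓ → 45
ticket_id=38: ✗
ticket_id=39: ✗
ticket_id=40: ✓ → 65
ticket_id=41: ✓ → 48
ticket_id=42: ✓ → 6
age_days_sum = 54 + 8 + 71 + 29 + 24 + 45 + 65 + 48 + 6 = 350

350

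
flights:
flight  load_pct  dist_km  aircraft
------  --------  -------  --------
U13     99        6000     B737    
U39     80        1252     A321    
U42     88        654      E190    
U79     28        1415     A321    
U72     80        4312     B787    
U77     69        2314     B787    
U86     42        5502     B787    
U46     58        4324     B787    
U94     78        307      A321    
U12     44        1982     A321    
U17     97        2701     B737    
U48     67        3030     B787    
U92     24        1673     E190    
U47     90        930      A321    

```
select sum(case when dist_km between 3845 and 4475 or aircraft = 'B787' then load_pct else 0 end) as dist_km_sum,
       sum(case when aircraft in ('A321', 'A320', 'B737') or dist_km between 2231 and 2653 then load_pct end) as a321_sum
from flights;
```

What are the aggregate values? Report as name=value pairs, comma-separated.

dist_km_sum=316, a321_sum=585

[dist_km_sum: dist_km between 3845 and 4475 or aircraft = 'B787']
flight=U13: ✗
flight=U39: ✗
flight=U42: ✗
flight=U79: ✗
flight=U72: ✓ → 80
flight=U77: ✓ → 69
flight=U86: ✓ → 42
flight=U46: ✓ → 58
flight=U94: ✗
flight=U12: ✗
flight=U17: ✗
flight=U48: ✓ → 67
flight=U92: ✗
flight=U47: ✗
dist_km_sum = 80 + 69 + 42 + 58 + 67 = 316
—
[a321_sum: aircraft in ('A321', 'A320', 'B737') or dist_km between 2231 and 2653]
flight=U13: ✓ → 99
flight=U39: ✓ → 80
flight=U42: ✗
flight=U79: ✓ → 28
flight=U72: ✗
flight=U77: ✓ → 69
flight=U86: ✗
flight=U46: ✗
flight=U94: ✓ → 78
flight=U12: ✓ → 44
flight=U17: ✓ → 97
flight=U48: ✗
flight=U92: ✗
flight=U47: ✓ → 90
a321_sum = 99 + 80 + 28 + 69 + 78 + 44 + 97 + 90 = 585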